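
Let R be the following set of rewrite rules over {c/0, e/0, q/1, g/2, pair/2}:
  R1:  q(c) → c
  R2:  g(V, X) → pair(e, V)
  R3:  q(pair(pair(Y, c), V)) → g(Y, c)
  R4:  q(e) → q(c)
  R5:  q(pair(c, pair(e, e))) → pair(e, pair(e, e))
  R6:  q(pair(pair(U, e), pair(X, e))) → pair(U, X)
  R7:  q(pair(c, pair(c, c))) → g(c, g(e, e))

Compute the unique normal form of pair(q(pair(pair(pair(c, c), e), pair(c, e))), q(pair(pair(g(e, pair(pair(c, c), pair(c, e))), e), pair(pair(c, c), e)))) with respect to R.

1. pair(q(pair(pair(pair(c, c), e), pair(c, e))), q(pair(pair(g(e, pair(pair(c, c), pair(c, e))), e), pair(pair(c, c), e))))  →  pair(pair(pair(c, c), c), q(pair(pair(g(e, pair(pair(c, c), pair(c, e))), e), pair(pair(c, c), e))))   [R6 at 1]
2. pair(pair(pair(c, c), c), q(pair(pair(g(e, pair(pair(c, c), pair(c, e))), e), pair(pair(c, c), e))))  →  pair(pair(pair(c, c), c), pair(g(e, pair(pair(c, c), pair(c, e))), pair(c, c)))   [R6 at 2]
3. pair(pair(pair(c, c), c), pair(g(e, pair(pair(c, c), pair(c, e))), pair(c, c)))  →  pair(pair(pair(c, c), c), pair(pair(e, e), pair(c, c)))   [R2 at 2.1]

pair(pair(pair(c, c), c), pair(pair(e, e), pair(c, c)))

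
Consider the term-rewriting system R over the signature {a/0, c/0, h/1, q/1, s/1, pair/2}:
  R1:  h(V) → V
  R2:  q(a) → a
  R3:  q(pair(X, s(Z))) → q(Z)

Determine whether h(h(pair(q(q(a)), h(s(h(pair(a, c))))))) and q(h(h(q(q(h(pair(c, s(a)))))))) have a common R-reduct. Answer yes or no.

Reduce t₁ = h(h(pair(q(q(a)), h(s(h(pair(a, c))))))):
1. h(h(pair(q(q(a)), h(s(h(pair(a, c)))))))  →  h(pair(q(q(a)), h(s(h(pair(a, c))))))   [R1 at ε]
2. h(pair(q(q(a)), h(s(h(pair(a, c))))))  →  pair(q(q(a)), h(s(h(pair(a, c)))))   [R1 at ε]
3. pair(q(q(a)), h(s(h(pair(a, c)))))  →  pair(q(a), h(s(h(pair(a, c)))))   [R2 at 1.1]
4. pair(q(a), h(s(h(pair(a, c)))))  →  pair(a, h(s(h(pair(a, c)))))   [R2 at 1]
5. pair(a, h(s(h(pair(a, c)))))  →  pair(a, s(h(pair(a, c))))   [R1 at 2]
6. pair(a, s(h(pair(a, c))))  →  pair(a, s(pair(a, c)))   [R1 at 2.1]

Reduce t₂ = q(h(h(q(q(h(pair(c, s(a)))))))):
1. q(h(h(q(q(h(pair(c, s(a))))))))  →  q(h(q(q(h(pair(c, s(a)))))))   [R1 at 1]
2. q(h(q(q(h(pair(c, s(a)))))))  →  q(q(q(h(pair(c, s(a))))))   [R1 at 1]
3. q(q(q(h(pair(c, s(a))))))  →  q(q(q(pair(c, s(a)))))   [R1 at 1.1.1]
4. q(q(q(pair(c, s(a)))))  →  q(q(q(a)))   [R3 at 1.1]
5. q(q(q(a)))  →  q(q(a))   [R2 at 1.1]
6. q(q(a))  →  q(a)   [R2 at 1]
7. q(a)  →  a   [R2 at ε]

no — NF(t₁) = pair(a, s(pair(a, c))), NF(t₂) = a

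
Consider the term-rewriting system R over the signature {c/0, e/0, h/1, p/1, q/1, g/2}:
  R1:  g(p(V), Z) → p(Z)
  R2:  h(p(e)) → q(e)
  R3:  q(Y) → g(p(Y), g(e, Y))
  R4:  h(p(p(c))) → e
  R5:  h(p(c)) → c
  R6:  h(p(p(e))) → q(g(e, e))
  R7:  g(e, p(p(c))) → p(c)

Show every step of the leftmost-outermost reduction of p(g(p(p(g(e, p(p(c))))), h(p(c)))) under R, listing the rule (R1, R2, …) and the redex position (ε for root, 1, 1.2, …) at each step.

1. p(g(p(p(g(e, p(p(c))))), h(p(c))))  →  p(p(h(p(c))))   [R1 at 1]
2. p(p(h(p(c))))  →  p(p(c))   [R5 at 1.1]

p(p(c))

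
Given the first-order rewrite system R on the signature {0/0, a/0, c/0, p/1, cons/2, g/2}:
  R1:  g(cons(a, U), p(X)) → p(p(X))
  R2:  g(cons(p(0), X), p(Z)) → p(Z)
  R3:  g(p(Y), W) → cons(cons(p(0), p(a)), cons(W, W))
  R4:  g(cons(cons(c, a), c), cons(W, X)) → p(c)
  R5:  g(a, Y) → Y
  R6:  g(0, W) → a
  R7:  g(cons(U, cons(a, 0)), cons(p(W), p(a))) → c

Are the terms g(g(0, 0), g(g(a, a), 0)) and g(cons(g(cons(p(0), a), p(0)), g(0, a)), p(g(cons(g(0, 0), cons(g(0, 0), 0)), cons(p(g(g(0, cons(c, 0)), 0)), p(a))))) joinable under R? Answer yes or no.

Reduce t₁ = g(g(0, 0), g(g(a, a), 0)):
1. g(g(0, 0), g(g(a, a), 0))  →  g(a, g(g(a, a), 0))   [R6 at 1]
2. g(a, g(g(a, a), 0))  →  g(g(a, a), 0)   [R5 at ε]
3. g(g(a, a), 0)  →  g(a, 0)   [R5 at 1]
4. g(a, 0)  →  0   [R5 at ε]

Reduce t₂ = g(cons(g(cons(p(0), a), p(0)), g(0, a)), p(g(cons(g(0, 0), cons(g(0, 0), 0)), cons(p(g(g(0, cons(c, 0)), 0)), p(a))))):
1. g(cons(g(cons(p(0), a), p(0)), g(0, a)), p(g(cons(g(0, 0), cons(g(0, 0), 0)), cons(p(g(g(0, cons(c, 0)), 0)), p(a)))))  →  g(cons(p(0), g(0, a)), p(g(cons(g(0, 0), cons(g(0, 0), 0)), cons(p(g(g(0, cons(c, 0)), 0)), p(a)))))   [R2 at 1.1]
2. g(cons(p(0), g(0, a)), p(g(cons(g(0, 0), cons(g(0, 0), 0)), cons(p(g(g(0, cons(c, 0)), 0)), p(a)))))  →  p(g(cons(g(0, 0), cons(g(0, 0), 0)), cons(p(g(g(0, cons(c, 0)), 0)), p(a))))   [R2 at ε]
3. p(g(cons(g(0, 0), cons(g(0, 0), 0)), cons(p(g(g(0, cons(c, 0)), 0)), p(a))))  →  p(g(cons(a, cons(g(0, 0), 0)), cons(p(g(g(0, cons(c, 0)), 0)), p(a))))   [R6 at 1.1.1]
4. p(g(cons(a, cons(g(0, 0), 0)), cons(p(g(g(0, cons(c, 0)), 0)), p(a))))  →  p(g(cons(a, cons(a, 0)), cons(p(g(g(0, cons(c, 0)), 0)), p(a))))   [R6 at 1.1.2.1]
5. p(g(cons(a, cons(a, 0)), cons(p(g(g(0, cons(c, 0)), 0)), p(a))))  →  p(c)   [R7 at 1]

no — NF(t₁) = 0, NF(t₂) = p(c)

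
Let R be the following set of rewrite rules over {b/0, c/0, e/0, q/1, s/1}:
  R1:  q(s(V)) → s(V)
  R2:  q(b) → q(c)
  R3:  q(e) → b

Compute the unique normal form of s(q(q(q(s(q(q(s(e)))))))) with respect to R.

s(s(s(e)))

1. s(q(q(q(s(q(q(s(e))))))))  →  s(q(q(s(q(q(s(e)))))))   [R1 at 1.1.1]
2. s(q(q(s(q(q(s(e)))))))  →  s(q(s(q(q(s(e))))))   [R1 at 1.1]
3. s(q(s(q(q(s(e))))))  →  s(s(q(q(s(e)))))   [R1 at 1]
4. s(s(q(q(s(e)))))  →  s(s(q(s(e))))   [R1 at 1.1.1]
5. s(s(q(s(e))))  →  s(s(s(e)))   [R1 at 1.1]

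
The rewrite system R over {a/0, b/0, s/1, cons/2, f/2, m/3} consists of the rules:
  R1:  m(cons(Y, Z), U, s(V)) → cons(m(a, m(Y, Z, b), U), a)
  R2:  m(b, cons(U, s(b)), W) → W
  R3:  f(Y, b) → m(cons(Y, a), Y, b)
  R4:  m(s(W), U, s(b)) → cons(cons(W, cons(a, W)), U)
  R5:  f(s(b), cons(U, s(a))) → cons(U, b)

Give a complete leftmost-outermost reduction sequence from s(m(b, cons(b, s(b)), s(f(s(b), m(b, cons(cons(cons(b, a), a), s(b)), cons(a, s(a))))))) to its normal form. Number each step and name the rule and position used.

s(s(cons(a, b)))

1. s(m(b, cons(b, s(b)), s(f(s(b), m(b, cons(cons(cons(b, a), a), s(b)), cons(a, s(a)))))))  →  s(s(f(s(b), m(b, cons(cons(cons(b, a), a), s(b)), cons(a, s(a))))))   [R2 at 1]
2. s(s(f(s(b), m(b, cons(cons(cons(b, a), a), s(b)), cons(a, s(a))))))  →  s(s(f(s(b), cons(a, s(a)))))   [R2 at 1.1.2]
3. s(s(f(s(b), cons(a, s(a)))))  →  s(s(cons(a, b)))   [R5 at 1.1]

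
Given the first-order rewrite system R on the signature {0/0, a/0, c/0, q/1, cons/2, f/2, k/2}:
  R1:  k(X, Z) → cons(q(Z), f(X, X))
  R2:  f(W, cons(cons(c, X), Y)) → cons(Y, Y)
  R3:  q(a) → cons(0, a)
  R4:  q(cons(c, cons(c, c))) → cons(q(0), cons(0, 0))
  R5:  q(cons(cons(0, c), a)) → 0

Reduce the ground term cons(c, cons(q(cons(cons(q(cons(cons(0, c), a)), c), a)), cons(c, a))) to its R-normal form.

cons(c, cons(0, cons(c, a)))

1. cons(c, cons(q(cons(cons(q(cons(cons(0, c), a)), c), a)), cons(c, a)))  →  cons(c, cons(q(cons(cons(0, c), a)), cons(c, a)))   [R5 at 2.1.1.1.1]
2. cons(c, cons(q(cons(cons(0, c), a)), cons(c, a)))  →  cons(c, cons(0, cons(c, a)))   [R5 at 2.1]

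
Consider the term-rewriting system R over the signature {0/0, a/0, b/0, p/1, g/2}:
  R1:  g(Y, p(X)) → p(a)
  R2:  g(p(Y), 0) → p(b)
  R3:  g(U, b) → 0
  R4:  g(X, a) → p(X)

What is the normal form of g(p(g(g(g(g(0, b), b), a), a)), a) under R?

p(p(p(p(0))))

1. g(p(g(g(g(g(0, b), b), a), a)), a)  →  p(p(g(g(g(g(0, b), b), a), a)))   [R4 at ε]
2. p(p(g(g(g(g(0, b), b), a), a)))  →  p(p(p(g(g(g(0, b), b), a))))   [R4 at 1.1]
3. p(p(p(g(g(g(0, b), b), a))))  →  p(p(p(p(g(g(0, b), b)))))   [R4 at 1.1.1]
4. p(p(p(p(g(g(0, b), b)))))  →  p(p(p(p(0))))   [R3 at 1.1.1.1]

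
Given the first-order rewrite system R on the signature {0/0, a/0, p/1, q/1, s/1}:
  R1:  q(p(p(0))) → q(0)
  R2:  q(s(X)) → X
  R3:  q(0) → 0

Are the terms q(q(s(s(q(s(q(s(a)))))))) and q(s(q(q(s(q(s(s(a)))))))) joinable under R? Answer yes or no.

yes — NF(t₁) = a, NF(t₂) = a

Reduce t₁ = q(q(s(s(q(s(q(s(a)))))))):
1. q(q(s(s(q(s(q(s(a))))))))  →  q(s(q(s(q(s(a))))))   [R2 at 1]
2. q(s(q(s(q(s(a))))))  →  q(s(q(s(a))))   [R2 at ε]
3. q(s(q(s(a))))  →  q(s(a))   [R2 at ε]
4. q(s(a))  →  a   [R2 at ε]

Reduce t₂ = q(s(q(q(s(q(s(s(a)))))))):
1. q(s(q(q(s(q(s(s(a))))))))  →  q(q(s(q(s(s(a))))))   [R2 at ε]
2. q(q(s(q(s(s(a))))))  →  q(q(s(s(a))))   [R2 at 1]
3. q(q(s(s(a))))  →  q(s(a))   [R2 at 1]
4. q(s(a))  →  a   [R2 at ε]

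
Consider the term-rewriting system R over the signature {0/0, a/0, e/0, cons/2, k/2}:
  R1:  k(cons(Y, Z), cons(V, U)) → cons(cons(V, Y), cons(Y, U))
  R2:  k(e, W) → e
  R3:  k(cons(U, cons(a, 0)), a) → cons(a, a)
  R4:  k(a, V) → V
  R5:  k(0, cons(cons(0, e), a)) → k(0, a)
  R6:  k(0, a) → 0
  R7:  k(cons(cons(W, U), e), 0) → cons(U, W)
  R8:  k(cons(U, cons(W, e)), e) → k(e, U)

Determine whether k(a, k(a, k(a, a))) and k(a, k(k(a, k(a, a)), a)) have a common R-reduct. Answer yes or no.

yes — NF(t₁) = a, NF(t₂) = a

Reduce t₁ = k(a, k(a, k(a, a))):
1. k(a, k(a, k(a, a)))  →  k(a, k(a, a))   [R4 at ε]
2. k(a, k(a, a))  →  k(a, a)   [R4 at ε]
3. k(a, a)  →  a   [R4 at ε]

Reduce t₂ = k(a, k(k(a, k(a, a)), a)):
1. k(a, k(k(a, k(a, a)), a))  →  k(k(a, k(a, a)), a)   [R4 at ε]
2. k(k(a, k(a, a)), a)  →  k(k(a, a), a)   [R4 at 1]
3. k(k(a, a), a)  →  k(a, a)   [R4 at 1]
4. k(a, a)  →  a   [R4 at ε]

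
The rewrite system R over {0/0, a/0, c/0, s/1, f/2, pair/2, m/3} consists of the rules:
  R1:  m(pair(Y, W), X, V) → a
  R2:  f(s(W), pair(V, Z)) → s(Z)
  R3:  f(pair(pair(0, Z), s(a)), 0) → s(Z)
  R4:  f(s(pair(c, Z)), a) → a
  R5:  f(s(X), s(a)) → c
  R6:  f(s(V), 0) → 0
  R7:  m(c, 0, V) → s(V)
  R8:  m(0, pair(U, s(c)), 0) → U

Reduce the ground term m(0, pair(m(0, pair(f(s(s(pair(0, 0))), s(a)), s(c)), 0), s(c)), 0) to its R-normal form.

c

1. m(0, pair(m(0, pair(f(s(s(pair(0, 0))), s(a)), s(c)), 0), s(c)), 0)  →  m(0, pair(f(s(s(pair(0, 0))), s(a)), s(c)), 0)   [R8 at ε]
2. m(0, pair(f(s(s(pair(0, 0))), s(a)), s(c)), 0)  →  f(s(s(pair(0, 0))), s(a))   [R8 at ε]
3. f(s(s(pair(0, 0))), s(a))  →  c   [R5 at ε]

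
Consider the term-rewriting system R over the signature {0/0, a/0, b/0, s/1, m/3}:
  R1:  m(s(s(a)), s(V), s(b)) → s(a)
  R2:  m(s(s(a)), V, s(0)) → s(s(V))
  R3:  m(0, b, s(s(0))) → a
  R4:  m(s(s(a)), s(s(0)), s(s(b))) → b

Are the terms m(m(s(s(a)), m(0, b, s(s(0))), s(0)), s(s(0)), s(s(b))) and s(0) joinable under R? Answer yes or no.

no — NF(t₁) = b, NF(t₂) = s(0)

Reduce t₁ = m(m(s(s(a)), m(0, b, s(s(0))), s(0)), s(s(0)), s(s(b))):
1. m(m(s(s(a)), m(0, b, s(s(0))), s(0)), s(s(0)), s(s(b)))  →  m(s(s(m(0, b, s(s(0))))), s(s(0)), s(s(b)))   [R2 at 1]
2. m(s(s(m(0, b, s(s(0))))), s(s(0)), s(s(b)))  →  m(s(s(a)), s(s(0)), s(s(b)))   [R3 at 1.1.1]
3. m(s(s(a)), s(s(0)), s(s(b)))  →  b   [R4 at ε]

Reduce t₂ = s(0):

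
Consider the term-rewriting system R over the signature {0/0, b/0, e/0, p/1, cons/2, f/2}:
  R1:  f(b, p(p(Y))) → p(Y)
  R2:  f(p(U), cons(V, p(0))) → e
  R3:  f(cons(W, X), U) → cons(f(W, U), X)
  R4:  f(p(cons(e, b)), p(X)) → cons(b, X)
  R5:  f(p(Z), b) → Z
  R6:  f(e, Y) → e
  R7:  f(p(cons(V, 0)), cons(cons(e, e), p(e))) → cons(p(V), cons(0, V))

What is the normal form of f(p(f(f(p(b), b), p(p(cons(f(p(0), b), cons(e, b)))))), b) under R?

p(cons(0, cons(e, b)))

1. f(p(f(f(p(b), b), p(p(cons(f(p(0), b), cons(e, b)))))), b)  →  f(f(p(b), b), p(p(cons(f(p(0), b), cons(e, b)))))   [R5 at ε]
2. f(f(p(b), b), p(p(cons(f(p(0), b), cons(e, b)))))  →  f(b, p(p(cons(f(p(0), b), cons(e, b)))))   [R5 at 1]
3. f(b, p(p(cons(f(p(0), b), cons(e, b)))))  →  p(cons(f(p(0), b), cons(e, b)))   [R1 at ε]
4. p(cons(f(p(0), b), cons(e, b)))  →  p(cons(0, cons(e, b)))   [R5 at 1.1]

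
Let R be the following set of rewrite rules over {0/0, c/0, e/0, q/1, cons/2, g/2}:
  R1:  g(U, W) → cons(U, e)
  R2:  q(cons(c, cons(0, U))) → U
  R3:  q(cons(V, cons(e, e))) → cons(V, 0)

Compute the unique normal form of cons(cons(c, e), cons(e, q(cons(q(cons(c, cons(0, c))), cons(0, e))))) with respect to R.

1. cons(cons(c, e), cons(e, q(cons(q(cons(c, cons(0, c))), cons(0, e)))))  →  cons(cons(c, e), cons(e, q(cons(c, cons(0, e)))))   [R2 at 2.2.1.1]
2. cons(cons(c, e), cons(e, q(cons(c, cons(0, e)))))  →  cons(cons(c, e), cons(e, e))   [R2 at 2.2]

cons(cons(c, e), cons(e, e))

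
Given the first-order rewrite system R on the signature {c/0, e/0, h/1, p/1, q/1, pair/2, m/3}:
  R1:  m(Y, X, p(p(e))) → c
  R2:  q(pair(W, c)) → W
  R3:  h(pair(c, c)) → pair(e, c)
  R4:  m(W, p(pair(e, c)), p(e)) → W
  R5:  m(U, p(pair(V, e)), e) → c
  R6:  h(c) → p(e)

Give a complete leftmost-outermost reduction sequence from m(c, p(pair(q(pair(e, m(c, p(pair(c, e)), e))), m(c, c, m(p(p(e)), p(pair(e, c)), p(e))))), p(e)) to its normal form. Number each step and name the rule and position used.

1. m(c, p(pair(q(pair(e, m(c, p(pair(c, e)), e))), m(c, c, m(p(p(e)), p(pair(e, c)), p(e))))), p(e))  →  m(c, p(pair(q(pair(e, c)), m(c, c, m(p(p(e)), p(pair(e, c)), p(e))))), p(e))   [R5 at 2.1.1.1.2]
2. m(c, p(pair(q(pair(e, c)), m(c, c, m(p(p(e)), p(pair(e, c)), p(e))))), p(e))  →  m(c, p(pair(e, m(c, c, m(p(p(e)), p(pair(e, c)), p(e))))), p(e))   [R2 at 2.1.1]
3. m(c, p(pair(e, m(c, c, m(p(p(e)), p(pair(e, c)), p(e))))), p(e))  →  m(c, p(pair(e, m(c, c, p(p(e))))), p(e))   [R4 at 2.1.2.3]
4. m(c, p(pair(e, m(c, c, p(p(e))))), p(e))  →  m(c, p(pair(e, c)), p(e))   [R1 at 2.1.2]
5. m(c, p(pair(e, c)), p(e))  →  c   [R4 at ε]

c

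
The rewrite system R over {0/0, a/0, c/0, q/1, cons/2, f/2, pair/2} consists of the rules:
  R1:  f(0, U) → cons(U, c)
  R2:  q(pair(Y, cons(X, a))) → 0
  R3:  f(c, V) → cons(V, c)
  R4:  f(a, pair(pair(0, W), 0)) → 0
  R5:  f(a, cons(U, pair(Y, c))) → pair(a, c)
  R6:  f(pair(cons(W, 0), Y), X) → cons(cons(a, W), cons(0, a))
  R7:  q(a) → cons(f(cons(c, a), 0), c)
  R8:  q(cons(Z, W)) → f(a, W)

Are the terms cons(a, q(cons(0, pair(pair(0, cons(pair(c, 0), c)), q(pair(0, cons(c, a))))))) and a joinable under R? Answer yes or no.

no — NF(t₁) = cons(a, 0), NF(t₂) = a

Reduce t₁ = cons(a, q(cons(0, pair(pair(0, cons(pair(c, 0), c)), q(pair(0, cons(c, a))))))):
1. cons(a, q(cons(0, pair(pair(0, cons(pair(c, 0), c)), q(pair(0, cons(c, a)))))))  →  cons(a, f(a, pair(pair(0, cons(pair(c, 0), c)), q(pair(0, cons(c, a))))))   [R8 at 2]
2. cons(a, f(a, pair(pair(0, cons(pair(c, 0), c)), q(pair(0, cons(c, a))))))  →  cons(a, f(a, pair(pair(0, cons(pair(c, 0), c)), 0)))   [R2 at 2.2.2]
3. cons(a, f(a, pair(pair(0, cons(pair(c, 0), c)), 0)))  →  cons(a, 0)   [R4 at 2]

Reduce t₂ = a:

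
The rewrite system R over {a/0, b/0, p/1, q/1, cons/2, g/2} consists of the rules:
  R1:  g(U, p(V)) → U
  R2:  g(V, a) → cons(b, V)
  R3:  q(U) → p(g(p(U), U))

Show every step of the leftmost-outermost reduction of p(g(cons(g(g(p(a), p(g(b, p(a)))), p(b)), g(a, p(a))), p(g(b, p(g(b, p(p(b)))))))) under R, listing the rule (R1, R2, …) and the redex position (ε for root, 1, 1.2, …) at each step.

1. p(g(cons(g(g(p(a), p(g(b, p(a)))), p(b)), g(a, p(a))), p(g(b, p(g(b, p(p(b))))))))  →  p(cons(g(g(p(a), p(g(b, p(a)))), p(b)), g(a, p(a))))   [R1 at 1]
2. p(cons(g(g(p(a), p(g(b, p(a)))), p(b)), g(a, p(a))))  →  p(cons(g(p(a), p(g(b, p(a)))), g(a, p(a))))   [R1 at 1.1]
3. p(cons(g(p(a), p(g(b, p(a)))), g(a, p(a))))  →  p(cons(p(a), g(a, p(a))))   [R1 at 1.1]
4. p(cons(p(a), g(a, p(a))))  →  p(cons(p(a), a))   [R1 at 1.2]

p(cons(p(a), a))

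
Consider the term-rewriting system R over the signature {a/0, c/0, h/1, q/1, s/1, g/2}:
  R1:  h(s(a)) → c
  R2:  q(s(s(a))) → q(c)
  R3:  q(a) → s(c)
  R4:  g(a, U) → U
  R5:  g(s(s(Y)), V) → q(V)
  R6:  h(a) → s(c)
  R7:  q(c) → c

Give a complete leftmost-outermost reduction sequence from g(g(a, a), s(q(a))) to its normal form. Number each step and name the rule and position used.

1. g(g(a, a), s(q(a)))  →  g(a, s(q(a)))   [R4 at 1]
2. g(a, s(q(a)))  →  s(q(a))   [R4 at ε]
3. s(q(a))  →  s(s(c))   [R3 at 1]

s(s(c))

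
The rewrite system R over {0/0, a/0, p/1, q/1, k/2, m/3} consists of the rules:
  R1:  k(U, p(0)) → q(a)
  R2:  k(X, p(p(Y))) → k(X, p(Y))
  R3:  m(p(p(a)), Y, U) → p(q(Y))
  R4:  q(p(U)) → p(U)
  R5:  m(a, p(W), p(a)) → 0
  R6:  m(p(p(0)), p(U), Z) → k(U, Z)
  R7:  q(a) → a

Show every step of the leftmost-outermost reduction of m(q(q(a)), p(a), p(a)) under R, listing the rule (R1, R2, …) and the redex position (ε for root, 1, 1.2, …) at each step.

1. m(q(q(a)), p(a), p(a))  →  m(q(a), p(a), p(a))   [R7 at 1.1]
2. m(q(a), p(a), p(a))  →  m(a, p(a), p(a))   [R7 at 1]
3. m(a, p(a), p(a))  →  0   [R5 at ε]

0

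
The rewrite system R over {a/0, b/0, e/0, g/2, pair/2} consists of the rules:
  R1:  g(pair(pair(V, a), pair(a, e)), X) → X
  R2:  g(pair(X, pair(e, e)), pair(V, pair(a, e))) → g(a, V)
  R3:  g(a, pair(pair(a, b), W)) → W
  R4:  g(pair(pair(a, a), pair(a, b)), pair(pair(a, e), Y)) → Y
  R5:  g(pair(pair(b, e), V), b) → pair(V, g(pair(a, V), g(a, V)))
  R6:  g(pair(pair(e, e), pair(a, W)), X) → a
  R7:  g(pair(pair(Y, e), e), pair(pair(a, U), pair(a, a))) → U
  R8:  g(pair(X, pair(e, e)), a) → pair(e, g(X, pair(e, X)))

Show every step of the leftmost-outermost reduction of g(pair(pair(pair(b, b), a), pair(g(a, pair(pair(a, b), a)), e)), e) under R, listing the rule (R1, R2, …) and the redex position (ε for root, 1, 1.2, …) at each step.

e

1. g(pair(pair(pair(b, b), a), pair(g(a, pair(pair(a, b), a)), e)), e)  →  g(pair(pair(pair(b, b), a), pair(a, e)), e)   [R3 at 1.2.1]
2. g(pair(pair(pair(b, b), a), pair(a, e)), e)  →  e   [R1 at ε]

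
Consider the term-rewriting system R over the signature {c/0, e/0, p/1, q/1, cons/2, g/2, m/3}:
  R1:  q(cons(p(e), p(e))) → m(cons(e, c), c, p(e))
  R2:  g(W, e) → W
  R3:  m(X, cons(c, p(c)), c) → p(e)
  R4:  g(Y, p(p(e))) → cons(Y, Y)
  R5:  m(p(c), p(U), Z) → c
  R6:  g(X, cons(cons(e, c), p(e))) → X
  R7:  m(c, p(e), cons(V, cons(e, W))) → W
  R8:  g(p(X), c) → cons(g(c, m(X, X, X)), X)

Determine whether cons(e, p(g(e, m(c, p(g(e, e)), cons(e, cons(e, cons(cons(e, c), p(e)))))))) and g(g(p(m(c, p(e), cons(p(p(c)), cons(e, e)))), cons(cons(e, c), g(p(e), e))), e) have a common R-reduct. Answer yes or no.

Reduce t₁ = cons(e, p(g(e, m(c, p(g(e, e)), cons(e, cons(e, cons(cons(e, c), p(e)))))))):
1. cons(e, p(g(e, m(c, p(g(e, e)), cons(e, cons(e, cons(cons(e, c), p(e))))))))  →  cons(e, p(g(e, m(c, p(e), cons(e, cons(e, cons(cons(e, c), p(e))))))))   [R2 at 2.1.2.2.1]
2. cons(e, p(g(e, m(c, p(e), cons(e, cons(e, cons(cons(e, c), p(e))))))))  →  cons(e, p(g(e, cons(cons(e, c), p(e)))))   [R7 at 2.1.2]
3. cons(e, p(g(e, cons(cons(e, c), p(e)))))  →  cons(e, p(e))   [R6 at 2.1]

Reduce t₂ = g(g(p(m(c, p(e), cons(p(p(c)), cons(e, e)))), cons(cons(e, c), g(p(e), e))), e):
1. g(g(p(m(c, p(e), cons(p(p(c)), cons(e, e)))), cons(cons(e, c), g(p(e), e))), e)  →  g(p(m(c, p(e), cons(p(p(c)), cons(e, e)))), cons(cons(e, c), g(p(e), e)))   [R2 at ε]
2. g(p(m(c, p(e), cons(p(p(c)), cons(e, e)))), cons(cons(e, c), g(p(e), e)))  →  g(p(e), cons(cons(e, c), g(p(e), e)))   [R7 at 1.1]
3. g(p(e), cons(cons(e, c), g(p(e), e)))  →  g(p(e), cons(cons(e, c), p(e)))   [R2 at 2.2]
4. g(p(e), cons(cons(e, c), p(e)))  →  p(e)   [R6 at ε]

no — NF(t₁) = cons(e, p(e)), NF(t₂) = p(e)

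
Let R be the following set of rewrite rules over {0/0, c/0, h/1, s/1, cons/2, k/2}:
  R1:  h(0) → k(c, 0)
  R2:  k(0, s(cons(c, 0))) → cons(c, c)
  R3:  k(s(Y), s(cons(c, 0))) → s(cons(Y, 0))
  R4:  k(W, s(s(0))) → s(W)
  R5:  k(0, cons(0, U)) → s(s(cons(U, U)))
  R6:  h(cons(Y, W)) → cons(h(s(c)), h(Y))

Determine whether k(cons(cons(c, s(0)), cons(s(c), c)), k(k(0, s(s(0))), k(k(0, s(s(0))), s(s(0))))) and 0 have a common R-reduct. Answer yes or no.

Reduce t₁ = k(cons(cons(c, s(0)), cons(s(c), c)), k(k(0, s(s(0))), k(k(0, s(s(0))), s(s(0))))):
1. k(cons(cons(c, s(0)), cons(s(c), c)), k(k(0, s(s(0))), k(k(0, s(s(0))), s(s(0)))))  →  k(cons(cons(c, s(0)), cons(s(c), c)), k(s(0), k(k(0, s(s(0))), s(s(0)))))   [R4 at 2.1]
2. k(cons(cons(c, s(0)), cons(s(c), c)), k(s(0), k(k(0, s(s(0))), s(s(0)))))  →  k(cons(cons(c, s(0)), cons(s(c), c)), k(s(0), s(k(0, s(s(0))))))   [R4 at 2.2]
3. k(cons(cons(c, s(0)), cons(s(c), c)), k(s(0), s(k(0, s(s(0))))))  →  k(cons(cons(c, s(0)), cons(s(c), c)), k(s(0), s(s(0))))   [R4 at 2.2.1]
4. k(cons(cons(c, s(0)), cons(s(c), c)), k(s(0), s(s(0))))  →  k(cons(cons(c, s(0)), cons(s(c), c)), s(s(0)))   [R4 at 2]
5. k(cons(cons(c, s(0)), cons(s(c), c)), s(s(0)))  →  s(cons(cons(c, s(0)), cons(s(c), c)))   [R4 at ε]

Reduce t₂ = 0:

no — NF(t₁) = s(cons(cons(c, s(0)), cons(s(c), c))), NF(t₂) = 0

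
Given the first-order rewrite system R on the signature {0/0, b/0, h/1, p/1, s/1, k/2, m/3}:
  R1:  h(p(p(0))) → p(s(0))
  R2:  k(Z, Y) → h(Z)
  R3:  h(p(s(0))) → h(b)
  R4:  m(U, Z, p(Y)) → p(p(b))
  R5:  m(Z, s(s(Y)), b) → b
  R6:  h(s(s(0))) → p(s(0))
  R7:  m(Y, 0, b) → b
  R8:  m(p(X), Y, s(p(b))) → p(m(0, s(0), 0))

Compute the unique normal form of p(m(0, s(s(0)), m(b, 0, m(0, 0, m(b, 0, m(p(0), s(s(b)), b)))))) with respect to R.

p(b)

1. p(m(0, s(s(0)), m(b, 0, m(0, 0, m(b, 0, m(p(0), s(s(b)), b))))))  →  p(m(0, s(s(0)), m(b, 0, m(0, 0, m(b, 0, b)))))   [R5 at 1.3.3.3.3]
2. p(m(0, s(s(0)), m(b, 0, m(0, 0, m(b, 0, b)))))  →  p(m(0, s(s(0)), m(b, 0, m(0, 0, b))))   [R7 at 1.3.3.3]
3. p(m(0, s(s(0)), m(b, 0, m(0, 0, b))))  →  p(m(0, s(s(0)), m(b, 0, b)))   [R7 at 1.3.3]
4. p(m(0, s(s(0)), m(b, 0, b)))  →  p(m(0, s(s(0)), b))   [R7 at 1.3]
5. p(m(0, s(s(0)), b))  →  p(b)   [R5 at 1]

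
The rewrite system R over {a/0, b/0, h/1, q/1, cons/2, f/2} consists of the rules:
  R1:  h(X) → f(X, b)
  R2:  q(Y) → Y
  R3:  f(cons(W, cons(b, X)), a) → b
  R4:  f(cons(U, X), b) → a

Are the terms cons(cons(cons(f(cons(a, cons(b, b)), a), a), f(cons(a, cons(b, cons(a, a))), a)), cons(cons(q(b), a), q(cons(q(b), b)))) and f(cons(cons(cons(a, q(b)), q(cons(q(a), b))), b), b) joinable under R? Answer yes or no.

no — NF(t₁) = cons(cons(cons(b, a), b), cons(cons(b, a), cons(b, b))), NF(t₂) = a

Reduce t₁ = cons(cons(cons(f(cons(a, cons(b, b)), a), a), f(cons(a, cons(b, cons(a, a))), a)), cons(cons(q(b), a), q(cons(q(b), b)))):
1. cons(cons(cons(f(cons(a, cons(b, b)), a), a), f(cons(a, cons(b, cons(a, a))), a)), cons(cons(q(b), a), q(cons(q(b), b))))  →  cons(cons(cons(b, a), f(cons(a, cons(b, cons(a, a))), a)), cons(cons(q(b), a), q(cons(q(b), b))))   [R3 at 1.1.1]
2. cons(cons(cons(b, a), f(cons(a, cons(b, cons(a, a))), a)), cons(cons(q(b), a), q(cons(q(b), b))))  →  cons(cons(cons(b, a), b), cons(cons(q(b), a), q(cons(q(b), b))))   [R3 at 1.2]
3. cons(cons(cons(b, a), b), cons(cons(q(b), a), q(cons(q(b), b))))  →  cons(cons(cons(b, a), b), cons(cons(b, a), q(cons(q(b), b))))   [R2 at 2.1.1]
4. cons(cons(cons(b, a), b), cons(cons(b, a), q(cons(q(b), b))))  →  cons(cons(cons(b, a), b), cons(cons(b, a), cons(q(b), b)))   [R2 at 2.2]
5. cons(cons(cons(b, a), b), cons(cons(b, a), cons(q(b), b)))  →  cons(cons(cons(b, a), b), cons(cons(b, a), cons(b, b)))   [R2 at 2.2.1]

Reduce t₂ = f(cons(cons(cons(a, q(b)), q(cons(q(a), b))), b), b):
1. f(cons(cons(cons(a, q(b)), q(cons(q(a), b))), b), b)  →  a   [R4 at ε]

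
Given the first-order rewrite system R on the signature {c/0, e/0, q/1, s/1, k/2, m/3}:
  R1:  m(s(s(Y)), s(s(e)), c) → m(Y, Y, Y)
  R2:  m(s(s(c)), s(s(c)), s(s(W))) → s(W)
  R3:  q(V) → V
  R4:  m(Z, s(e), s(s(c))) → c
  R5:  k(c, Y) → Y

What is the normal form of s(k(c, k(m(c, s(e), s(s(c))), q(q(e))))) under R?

1. s(k(c, k(m(c, s(e), s(s(c))), q(q(e)))))  →  s(k(m(c, s(e), s(s(c))), q(q(e))))   [R5 at 1]
2. s(k(m(c, s(e), s(s(c))), q(q(e))))  →  s(k(c, q(q(e))))   [R4 at 1.1]
3. s(k(c, q(q(e))))  →  s(q(q(e)))   [R5 at 1]
4. s(q(q(e)))  →  s(q(e))   [R3 at 1]
5. s(q(e))  →  s(e)   [R3 at 1]

s(e)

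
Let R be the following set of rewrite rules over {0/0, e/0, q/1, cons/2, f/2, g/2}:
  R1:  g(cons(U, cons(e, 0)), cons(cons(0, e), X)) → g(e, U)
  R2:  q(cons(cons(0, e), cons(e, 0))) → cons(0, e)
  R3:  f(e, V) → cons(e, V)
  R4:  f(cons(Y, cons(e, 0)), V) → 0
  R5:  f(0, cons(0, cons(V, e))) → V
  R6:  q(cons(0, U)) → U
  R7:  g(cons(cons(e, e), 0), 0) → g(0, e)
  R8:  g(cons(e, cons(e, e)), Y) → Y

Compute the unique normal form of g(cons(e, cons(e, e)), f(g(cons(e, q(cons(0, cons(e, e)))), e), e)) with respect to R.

cons(e, e)

1. g(cons(e, cons(e, e)), f(g(cons(e, q(cons(0, cons(e, e)))), e), e))  →  f(g(cons(e, q(cons(0, cons(e, e)))), e), e)   [R8 at ε]
2. f(g(cons(e, q(cons(0, cons(e, e)))), e), e)  →  f(g(cons(e, cons(e, e)), e), e)   [R6 at 1.1.2]
3. f(g(cons(e, cons(e, e)), e), e)  →  f(e, e)   [R8 at 1]
4. f(e, e)  →  cons(e, e)   [R3 at ε]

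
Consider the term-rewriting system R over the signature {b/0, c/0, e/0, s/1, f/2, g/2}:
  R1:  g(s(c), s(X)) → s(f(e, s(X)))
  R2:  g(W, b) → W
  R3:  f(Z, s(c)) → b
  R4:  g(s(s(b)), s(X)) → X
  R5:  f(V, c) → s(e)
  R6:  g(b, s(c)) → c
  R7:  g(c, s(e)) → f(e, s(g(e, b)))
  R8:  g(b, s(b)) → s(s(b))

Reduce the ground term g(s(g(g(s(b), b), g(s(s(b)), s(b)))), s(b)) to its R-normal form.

b

1. g(s(g(g(s(b), b), g(s(s(b)), s(b)))), s(b))  →  g(s(g(s(b), g(s(s(b)), s(b)))), s(b))   [R2 at 1.1.1]
2. g(s(g(s(b), g(s(s(b)), s(b)))), s(b))  →  g(s(g(s(b), b)), s(b))   [R4 at 1.1.2]
3. g(s(g(s(b), b)), s(b))  →  g(s(s(b)), s(b))   [R2 at 1.1]
4. g(s(s(b)), s(b))  →  b   [R4 at ε]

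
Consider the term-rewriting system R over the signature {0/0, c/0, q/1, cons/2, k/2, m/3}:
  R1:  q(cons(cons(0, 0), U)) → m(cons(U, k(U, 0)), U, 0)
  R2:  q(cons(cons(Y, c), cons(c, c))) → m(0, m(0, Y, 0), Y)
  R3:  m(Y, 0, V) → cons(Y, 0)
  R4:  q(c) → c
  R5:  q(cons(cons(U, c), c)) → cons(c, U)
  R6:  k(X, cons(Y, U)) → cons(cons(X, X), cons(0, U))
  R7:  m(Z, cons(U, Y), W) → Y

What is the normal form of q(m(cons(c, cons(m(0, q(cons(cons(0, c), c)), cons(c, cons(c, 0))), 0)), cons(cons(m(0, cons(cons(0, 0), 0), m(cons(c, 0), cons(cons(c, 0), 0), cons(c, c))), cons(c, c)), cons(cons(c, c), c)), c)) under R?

cons(c, c)

1. q(m(cons(c, cons(m(0, q(cons(cons(0, c), c)), cons(c, cons(c, 0))), 0)), cons(cons(m(0, cons(cons(0, 0), 0), m(cons(c, 0), cons(cons(c, 0), 0), cons(c, c))), cons(c, c)), cons(cons(c, c), c)), c))  →  q(cons(cons(c, c), c))   [R7 at 1]
2. q(cons(cons(c, c), c))  →  cons(c, c)   [R5 at ε]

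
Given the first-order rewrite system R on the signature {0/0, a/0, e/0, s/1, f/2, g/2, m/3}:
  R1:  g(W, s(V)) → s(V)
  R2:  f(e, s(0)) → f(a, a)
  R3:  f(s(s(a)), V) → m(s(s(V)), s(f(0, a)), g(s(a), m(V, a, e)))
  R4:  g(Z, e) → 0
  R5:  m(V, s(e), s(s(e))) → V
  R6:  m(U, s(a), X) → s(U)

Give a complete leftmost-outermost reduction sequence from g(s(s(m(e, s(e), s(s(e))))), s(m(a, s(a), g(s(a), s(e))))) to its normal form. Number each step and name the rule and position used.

1. g(s(s(m(e, s(e), s(s(e))))), s(m(a, s(a), g(s(a), s(e)))))  →  s(m(a, s(a), g(s(a), s(e))))   [R1 at ε]
2. s(m(a, s(a), g(s(a), s(e))))  →  s(s(a))   [R6 at 1]

s(s(a))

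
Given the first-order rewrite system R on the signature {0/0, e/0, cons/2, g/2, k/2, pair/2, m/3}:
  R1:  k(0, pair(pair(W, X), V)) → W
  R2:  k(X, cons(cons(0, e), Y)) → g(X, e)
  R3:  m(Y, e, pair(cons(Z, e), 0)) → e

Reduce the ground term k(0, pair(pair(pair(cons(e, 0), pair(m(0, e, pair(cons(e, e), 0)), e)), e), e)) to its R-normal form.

1. k(0, pair(pair(pair(cons(e, 0), pair(m(0, e, pair(cons(e, e), 0)), e)), e), e))  →  pair(cons(e, 0), pair(m(0, e, pair(cons(e, e), 0)), e))   [R1 at ε]
2. pair(cons(e, 0), pair(m(0, e, pair(cons(e, e), 0)), e))  →  pair(cons(e, 0), pair(e, e))   [R3 at 2.1]

pair(cons(e, 0), pair(e, e))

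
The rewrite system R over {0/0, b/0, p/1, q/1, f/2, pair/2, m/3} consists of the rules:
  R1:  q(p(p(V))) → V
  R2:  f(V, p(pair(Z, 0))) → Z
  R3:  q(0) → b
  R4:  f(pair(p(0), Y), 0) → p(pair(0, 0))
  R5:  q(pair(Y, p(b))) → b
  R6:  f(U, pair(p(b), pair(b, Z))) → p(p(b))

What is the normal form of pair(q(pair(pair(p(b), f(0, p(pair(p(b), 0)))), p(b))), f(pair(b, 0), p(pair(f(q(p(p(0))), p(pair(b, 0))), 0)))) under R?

pair(b, b)

1. pair(q(pair(pair(p(b), f(0, p(pair(p(b), 0)))), p(b))), f(pair(b, 0), p(pair(f(q(p(p(0))), p(pair(b, 0))), 0))))  →  pair(b, f(pair(b, 0), p(pair(f(q(p(p(0))), p(pair(b, 0))), 0))))   [R5 at 1]
2. pair(b, f(pair(b, 0), p(pair(f(q(p(p(0))), p(pair(b, 0))), 0))))  →  pair(b, f(q(p(p(0))), p(pair(b, 0))))   [R2 at 2]
3. pair(b, f(q(p(p(0))), p(pair(b, 0))))  →  pair(b, b)   [R2 at 2]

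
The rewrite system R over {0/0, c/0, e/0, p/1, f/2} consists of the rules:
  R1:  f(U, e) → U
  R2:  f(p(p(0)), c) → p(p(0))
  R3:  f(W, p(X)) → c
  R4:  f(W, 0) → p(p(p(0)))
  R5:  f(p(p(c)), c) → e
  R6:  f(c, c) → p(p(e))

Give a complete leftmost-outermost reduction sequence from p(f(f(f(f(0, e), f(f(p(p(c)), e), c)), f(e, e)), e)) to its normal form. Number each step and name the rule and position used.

1. p(f(f(f(f(0, e), f(f(p(p(c)), e), c)), f(e, e)), e))  →  p(f(f(f(0, e), f(f(p(p(c)), e), c)), f(e, e)))   [R1 at 1]
2. p(f(f(f(0, e), f(f(p(p(c)), e), c)), f(e, e)))  →  p(f(f(0, f(f(p(p(c)), e), c)), f(e, e)))   [R1 at 1.1.1]
3. p(f(f(0, f(f(p(p(c)), e), c)), f(e, e)))  →  p(f(f(0, f(p(p(c)), c)), f(e, e)))   [R1 at 1.1.2.1]
4. p(f(f(0, f(p(p(c)), c)), f(e, e)))  →  p(f(f(0, e), f(e, e)))   [R5 at 1.1.2]
5. p(f(f(0, e), f(e, e)))  →  p(f(0, f(e, e)))   [R1 at 1.1]
6. p(f(0, f(e, e)))  →  p(f(0, e))   [R1 at 1.2]
7. p(f(0, e))  →  p(0)   [R1 at 1]

p(0)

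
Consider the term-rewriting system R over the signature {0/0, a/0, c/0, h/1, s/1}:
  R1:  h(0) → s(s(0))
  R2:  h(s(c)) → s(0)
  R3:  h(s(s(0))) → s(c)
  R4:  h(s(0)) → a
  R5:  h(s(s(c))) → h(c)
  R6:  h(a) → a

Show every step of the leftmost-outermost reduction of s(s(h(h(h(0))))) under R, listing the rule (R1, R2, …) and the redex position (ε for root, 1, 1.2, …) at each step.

1. s(s(h(h(h(0)))))  →  s(s(h(h(s(s(0))))))   [R1 at 1.1.1.1]
2. s(s(h(h(s(s(0))))))  →  s(s(h(s(c))))   [R3 at 1.1.1]
3. s(s(h(s(c))))  →  s(s(s(0)))   [R2 at 1.1]

s(s(s(0)))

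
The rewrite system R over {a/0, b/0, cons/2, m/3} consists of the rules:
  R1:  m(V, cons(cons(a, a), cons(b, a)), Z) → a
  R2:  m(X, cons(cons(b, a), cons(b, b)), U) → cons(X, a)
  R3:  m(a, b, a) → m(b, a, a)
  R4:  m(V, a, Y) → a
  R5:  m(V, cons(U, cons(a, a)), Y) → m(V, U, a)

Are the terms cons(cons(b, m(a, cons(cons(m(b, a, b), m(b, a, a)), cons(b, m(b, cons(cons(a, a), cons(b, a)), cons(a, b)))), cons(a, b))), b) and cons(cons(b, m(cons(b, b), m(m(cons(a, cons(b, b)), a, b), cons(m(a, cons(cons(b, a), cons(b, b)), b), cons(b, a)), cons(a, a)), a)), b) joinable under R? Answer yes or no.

yes — NF(t₁) = cons(cons(b, a), b), NF(t₂) = cons(cons(b, a), b)

Reduce t₁ = cons(cons(b, m(a, cons(cons(m(b, a, b), m(b, a, a)), cons(b, m(b, cons(cons(a, a), cons(b, a)), cons(a, b)))), cons(a, b))), b):
1. cons(cons(b, m(a, cons(cons(m(b, a, b), m(b, a, a)), cons(b, m(b, cons(cons(a, a), cons(b, a)), cons(a, b)))), cons(a, b))), b)  →  cons(cons(b, m(a, cons(cons(a, m(b, a, a)), cons(b, m(b, cons(cons(a, a), cons(b, a)), cons(a, b)))), cons(a, b))), b)   [R4 at 1.2.2.1.1]
2. cons(cons(b, m(a, cons(cons(a, m(b, a, a)), cons(b, m(b, cons(cons(a, a), cons(b, a)), cons(a, b)))), cons(a, b))), b)  →  cons(cons(b, m(a, cons(cons(a, a), cons(b, m(b, cons(cons(a, a), cons(b, a)), cons(a, b)))), cons(a, b))), b)   [R4 at 1.2.2.1.2]
3. cons(cons(b, m(a, cons(cons(a, a), cons(b, m(b, cons(cons(a, a), cons(b, a)), cons(a, b)))), cons(a, b))), b)  →  cons(cons(b, m(a, cons(cons(a, a), cons(b, a)), cons(a, b))), b)   [R1 at 1.2.2.2.2]
4. cons(cons(b, m(a, cons(cons(a, a), cons(b, a)), cons(a, b))), b)  →  cons(cons(b, a), b)   [R1 at 1.2]

Reduce t₂ = cons(cons(b, m(cons(b, b), m(m(cons(a, cons(b, b)), a, b), cons(m(a, cons(cons(b, a), cons(b, b)), b), cons(b, a)), cons(a, a)), a)), b):
1. cons(cons(b, m(cons(b, b), m(m(cons(a, cons(b, b)), a, b), cons(m(a, cons(cons(b, a), cons(b, b)), b), cons(b, a)), cons(a, a)), a)), b)  →  cons(cons(b, m(cons(b, b), m(a, cons(m(a, cons(cons(b, a), cons(b, b)), b), cons(b, a)), cons(a, a)), a)), b)   [R4 at 1.2.2.1]
2. cons(cons(b, m(cons(b, b), m(a, cons(m(a, cons(cons(b, a), cons(b, b)), b), cons(b, a)), cons(a, a)), a)), b)  →  cons(cons(b, m(cons(b, b), m(a, cons(cons(a, a), cons(b, a)), cons(a, a)), a)), b)   [R2 at 1.2.2.2.1]
3. cons(cons(b, m(cons(b, b), m(a, cons(cons(a, a), cons(b, a)), cons(a, a)), a)), b)  →  cons(cons(b, m(cons(b, b), a, a)), b)   [R1 at 1.2.2]
4. cons(cons(b, m(cons(b, b), a, a)), b)  →  cons(cons(b, a), b)   [R4 at 1.2]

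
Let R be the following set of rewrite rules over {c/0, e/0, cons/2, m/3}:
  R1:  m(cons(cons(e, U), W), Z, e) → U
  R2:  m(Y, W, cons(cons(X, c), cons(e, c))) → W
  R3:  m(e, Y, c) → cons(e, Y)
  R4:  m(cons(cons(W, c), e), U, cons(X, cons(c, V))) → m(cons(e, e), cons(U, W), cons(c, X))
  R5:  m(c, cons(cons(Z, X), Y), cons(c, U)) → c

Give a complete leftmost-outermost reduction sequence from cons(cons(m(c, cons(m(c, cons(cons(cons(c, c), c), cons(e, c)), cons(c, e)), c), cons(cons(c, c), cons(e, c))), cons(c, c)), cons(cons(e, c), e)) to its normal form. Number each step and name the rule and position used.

1. cons(cons(m(c, cons(m(c, cons(cons(cons(c, c), c), cons(e, c)), cons(c, e)), c), cons(cons(c, c), cons(e, c))), cons(c, c)), cons(cons(e, c), e))  →  cons(cons(cons(m(c, cons(cons(cons(c, c), c), cons(e, c)), cons(c, e)), c), cons(c, c)), cons(cons(e, c), e))   [R2 at 1.1]
2. cons(cons(cons(m(c, cons(cons(cons(c, c), c), cons(e, c)), cons(c, e)), c), cons(c, c)), cons(cons(e, c), e))  →  cons(cons(cons(c, c), cons(c, c)), cons(cons(e, c), e))   [R5 at 1.1.1]

cons(cons(cons(c, c), cons(c, c)), cons(cons(e, c), e))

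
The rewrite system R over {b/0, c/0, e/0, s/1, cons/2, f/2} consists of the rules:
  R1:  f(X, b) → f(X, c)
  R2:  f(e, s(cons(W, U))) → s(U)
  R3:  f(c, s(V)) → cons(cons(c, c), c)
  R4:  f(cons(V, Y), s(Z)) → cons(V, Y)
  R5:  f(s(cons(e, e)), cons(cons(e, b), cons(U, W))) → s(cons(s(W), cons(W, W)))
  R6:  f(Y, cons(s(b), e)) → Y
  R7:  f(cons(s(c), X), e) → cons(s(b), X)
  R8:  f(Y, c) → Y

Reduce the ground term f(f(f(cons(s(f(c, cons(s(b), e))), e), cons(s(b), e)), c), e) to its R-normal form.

cons(s(b), e)

1. f(f(f(cons(s(f(c, cons(s(b), e))), e), cons(s(b), e)), c), e)  →  f(f(cons(s(f(c, cons(s(b), e))), e), cons(s(b), e)), e)   [R8 at 1]
2. f(f(cons(s(f(c, cons(s(b), e))), e), cons(s(b), e)), e)  →  f(cons(s(f(c, cons(s(b), e))), e), e)   [R6 at 1]
3. f(cons(s(f(c, cons(s(b), e))), e), e)  →  f(cons(s(c), e), e)   [R6 at 1.1.1]
4. f(cons(s(c), e), e)  →  cons(s(b), e)   [R7 at ε]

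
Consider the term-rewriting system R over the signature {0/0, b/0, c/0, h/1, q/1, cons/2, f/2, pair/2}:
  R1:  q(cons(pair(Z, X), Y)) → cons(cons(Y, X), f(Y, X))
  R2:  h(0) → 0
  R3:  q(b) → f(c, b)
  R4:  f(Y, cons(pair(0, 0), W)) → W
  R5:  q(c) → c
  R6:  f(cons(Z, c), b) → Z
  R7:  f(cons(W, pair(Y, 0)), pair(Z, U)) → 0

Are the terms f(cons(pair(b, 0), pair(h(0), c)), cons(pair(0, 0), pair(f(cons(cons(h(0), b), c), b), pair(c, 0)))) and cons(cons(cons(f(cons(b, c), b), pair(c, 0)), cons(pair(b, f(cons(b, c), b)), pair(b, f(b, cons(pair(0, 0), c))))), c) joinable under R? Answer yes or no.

Reduce t₁ = f(cons(pair(b, 0), pair(h(0), c)), cons(pair(0, 0), pair(f(cons(cons(h(0), b), c), b), pair(c, 0)))):
1. f(cons(pair(b, 0), pair(h(0), c)), cons(pair(0, 0), pair(f(cons(cons(h(0), b), c), b), pair(c, 0))))  →  pair(f(cons(cons(h(0), b), c), b), pair(c, 0))   [R4 at ε]
2. pair(f(cons(cons(h(0), b), c), b), pair(c, 0))  →  pair(cons(h(0), b), pair(c, 0))   [R6 at 1]
3. pair(cons(h(0), b), pair(c, 0))  →  pair(cons(0, b), pair(c, 0))   [R2 at 1.1]

Reduce t₂ = cons(cons(cons(f(cons(b, c), b), pair(c, 0)), cons(pair(b, f(cons(b, c), b)), pair(b, f(b, cons(pair(0, 0), c))))), c):
1. cons(cons(cons(f(cons(b, c), b), pair(c, 0)), cons(pair(b, f(cons(b, c), b)), pair(b, f(b, cons(pair(0, 0), c))))), c)  →  cons(cons(cons(b, pair(c, 0)), cons(pair(b, f(cons(b, c), b)), pair(b, f(b, cons(pair(0, 0), c))))), c)   [R6 at 1.1.1]
2. cons(cons(cons(b, pair(c, 0)), cons(pair(b, f(cons(b, c), b)), pair(b, f(b, cons(pair(0, 0), c))))), c)  →  cons(cons(cons(b, pair(c, 0)), cons(pair(b, b), pair(b, f(b, cons(pair(0, 0), c))))), c)   [R6 at 1.2.1.2]
3. cons(cons(cons(b, pair(c, 0)), cons(pair(b, b), pair(b, f(b, cons(pair(0, 0), c))))), c)  →  cons(cons(cons(b, pair(c, 0)), cons(pair(b, b), pair(b, c))), c)   [R4 at 1.2.2.2]

no — NF(t₁) = pair(cons(0, b), pair(c, 0)), NF(t₂) = cons(cons(cons(b, pair(c, 0)), cons(pair(b, b), pair(b, c))), c)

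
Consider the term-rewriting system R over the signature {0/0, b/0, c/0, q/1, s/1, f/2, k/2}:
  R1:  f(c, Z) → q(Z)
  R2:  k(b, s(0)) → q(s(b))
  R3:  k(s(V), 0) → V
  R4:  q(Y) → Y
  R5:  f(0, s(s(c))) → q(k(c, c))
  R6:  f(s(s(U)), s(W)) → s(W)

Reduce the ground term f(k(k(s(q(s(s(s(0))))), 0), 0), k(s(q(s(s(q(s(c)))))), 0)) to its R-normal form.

s(s(s(c)))

1. f(k(k(s(q(s(s(s(0))))), 0), 0), k(s(q(s(s(q(s(c)))))), 0))  →  f(k(q(s(s(s(0)))), 0), k(s(q(s(s(q(s(c)))))), 0))   [R3 at 1.1]
2. f(k(q(s(s(s(0)))), 0), k(s(q(s(s(q(s(c)))))), 0))  →  f(k(s(s(s(0))), 0), k(s(q(s(s(q(s(c)))))), 0))   [R4 at 1.1]
3. f(k(s(s(s(0))), 0), k(s(q(s(s(q(s(c)))))), 0))  →  f(s(s(0)), k(s(q(s(s(q(s(c)))))), 0))   [R3 at 1]
4. f(s(s(0)), k(s(q(s(s(q(s(c)))))), 0))  →  f(s(s(0)), q(s(s(q(s(c))))))   [R3 at 2]
5. f(s(s(0)), q(s(s(q(s(c))))))  →  f(s(s(0)), s(s(q(s(c)))))   [R4 at 2]
6. f(s(s(0)), s(s(q(s(c)))))  →  s(s(q(s(c))))   [R6 at ε]
7. s(s(q(s(c))))  →  s(s(s(c)))   [R4 at 1.1]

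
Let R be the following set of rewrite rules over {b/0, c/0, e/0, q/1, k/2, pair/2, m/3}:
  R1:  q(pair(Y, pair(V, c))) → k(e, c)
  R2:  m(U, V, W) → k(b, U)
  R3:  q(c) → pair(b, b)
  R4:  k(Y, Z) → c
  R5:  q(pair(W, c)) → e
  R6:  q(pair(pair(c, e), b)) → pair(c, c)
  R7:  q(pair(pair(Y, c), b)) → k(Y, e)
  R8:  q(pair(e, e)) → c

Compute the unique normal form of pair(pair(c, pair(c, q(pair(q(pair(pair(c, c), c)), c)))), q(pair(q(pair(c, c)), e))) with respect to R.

1. pair(pair(c, pair(c, q(pair(q(pair(pair(c, c), c)), c)))), q(pair(q(pair(c, c)), e)))  →  pair(pair(c, pair(c, e)), q(pair(q(pair(c, c)), e)))   [R5 at 1.2.2]
2. pair(pair(c, pair(c, e)), q(pair(q(pair(c, c)), e)))  →  pair(pair(c, pair(c, e)), q(pair(e, e)))   [R5 at 2.1.1]
3. pair(pair(c, pair(c, e)), q(pair(e, e)))  →  pair(pair(c, pair(c, e)), c)   [R8 at 2]

pair(pair(c, pair(c, e)), c)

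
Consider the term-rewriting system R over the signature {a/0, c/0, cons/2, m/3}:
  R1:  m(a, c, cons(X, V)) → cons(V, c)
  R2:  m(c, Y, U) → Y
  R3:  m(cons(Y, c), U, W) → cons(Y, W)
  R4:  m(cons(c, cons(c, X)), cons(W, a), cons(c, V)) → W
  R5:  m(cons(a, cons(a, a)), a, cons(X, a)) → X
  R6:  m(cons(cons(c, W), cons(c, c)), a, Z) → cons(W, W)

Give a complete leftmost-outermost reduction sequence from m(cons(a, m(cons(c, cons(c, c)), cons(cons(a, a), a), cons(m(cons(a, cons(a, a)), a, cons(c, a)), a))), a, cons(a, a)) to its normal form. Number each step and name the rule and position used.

1. m(cons(a, m(cons(c, cons(c, c)), cons(cons(a, a), a), cons(m(cons(a, cons(a, a)), a, cons(c, a)), a))), a, cons(a, a))  →  m(cons(a, m(cons(c, cons(c, c)), cons(cons(a, a), a), cons(c, a))), a, cons(a, a))   [R5 at 1.2.3.1]
2. m(cons(a, m(cons(c, cons(c, c)), cons(cons(a, a), a), cons(c, a))), a, cons(a, a))  →  m(cons(a, cons(a, a)), a, cons(a, a))   [R4 at 1.2]
3. m(cons(a, cons(a, a)), a, cons(a, a))  →  a   [R5 at ε]

a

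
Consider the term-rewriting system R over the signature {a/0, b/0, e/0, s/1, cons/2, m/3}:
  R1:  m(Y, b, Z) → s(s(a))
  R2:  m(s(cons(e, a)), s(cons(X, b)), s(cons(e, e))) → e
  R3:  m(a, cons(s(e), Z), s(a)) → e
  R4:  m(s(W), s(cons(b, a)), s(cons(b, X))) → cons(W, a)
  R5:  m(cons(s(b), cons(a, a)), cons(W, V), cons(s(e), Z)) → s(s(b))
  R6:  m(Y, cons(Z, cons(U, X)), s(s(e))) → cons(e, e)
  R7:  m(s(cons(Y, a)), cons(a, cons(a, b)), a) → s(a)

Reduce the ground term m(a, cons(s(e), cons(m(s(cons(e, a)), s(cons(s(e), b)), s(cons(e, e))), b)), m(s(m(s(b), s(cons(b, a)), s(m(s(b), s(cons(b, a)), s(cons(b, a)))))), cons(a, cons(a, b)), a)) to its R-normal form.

1. m(a, cons(s(e), cons(m(s(cons(e, a)), s(cons(s(e), b)), s(cons(e, e))), b)), m(s(m(s(b), s(cons(b, a)), s(m(s(b), s(cons(b, a)), s(cons(b, a)))))), cons(a, cons(a, b)), a))  →  m(a, cons(s(e), cons(e, b)), m(s(m(s(b), s(cons(b, a)), s(m(s(b), s(cons(b, a)), s(cons(b, a)))))), cons(a, cons(a, b)), a))   [R2 at 2.2.1]
2. m(a, cons(s(e), cons(e, b)), m(s(m(s(b), s(cons(b, a)), s(m(s(b), s(cons(b, a)), s(cons(b, a)))))), cons(a, cons(a, b)), a))  →  m(a, cons(s(e), cons(e, b)), m(s(m(s(b), s(cons(b, a)), s(cons(b, a)))), cons(a, cons(a, b)), a))   [R4 at 3.1.1.3.1]
3. m(a, cons(s(e), cons(e, b)), m(s(m(s(b), s(cons(b, a)), s(cons(b, a)))), cons(a, cons(a, b)), a))  →  m(a, cons(s(e), cons(e, b)), m(s(cons(b, a)), cons(a, cons(a, b)), a))   [R4 at 3.1.1]
4. m(a, cons(s(e), cons(e, b)), m(s(cons(b, a)), cons(a, cons(a, b)), a))  →  m(a, cons(s(e), cons(e, b)), s(a))   [R7 at 3]
5. m(a, cons(s(e), cons(e, b)), s(a))  →  e   [R3 at ε]

e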